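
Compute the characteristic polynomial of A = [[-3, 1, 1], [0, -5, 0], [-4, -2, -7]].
xI - A = [[x + 3, -1, -1], [0, x + 5, 0], [4, 2, x + 7]].

Expanding det(xI - A) along the first row:
det(xI - A) = + (x + 3)·det([[x + 5, 0], [2, x + 7]]) - (-1)·det([[0, 0], [4, x + 7]]) + (-1)·det([[0, x + 5], [4, 2]]).

Evaluating gives χ_A(x) = x^3 + 15x^2 + 75x + 125 = (x + 5)^3.

χ_A(x) = (x + 5)^3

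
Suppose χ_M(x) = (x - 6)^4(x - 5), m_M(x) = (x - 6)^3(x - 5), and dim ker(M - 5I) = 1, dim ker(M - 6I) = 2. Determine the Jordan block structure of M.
Jordan blocks: (5, 1), (6, 3), (6, 1)

λ = 5: algebraic multiplicity 1 (exponent in χ_M), largest block size 1 (exponent in m_M), 1 block (geometric multiplicity). This forces block sizes [1].
λ = 6: algebraic multiplicity 4 (exponent in χ_M), largest block size 3 (exponent in m_M), 2 blocks (geometric multiplicity). These force block sizes [3, 1].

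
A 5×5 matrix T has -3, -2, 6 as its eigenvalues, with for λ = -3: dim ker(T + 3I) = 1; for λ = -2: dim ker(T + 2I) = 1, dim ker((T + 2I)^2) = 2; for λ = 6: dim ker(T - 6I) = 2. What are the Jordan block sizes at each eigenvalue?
λ = -3: successive nullity increments [1] count blocks of size ≥ k; block sizes are [1].
λ = -2: successive nullity increments [1, 1] count blocks of size ≥ k; block sizes are [2].
λ = 6: successive nullity increments [2] count blocks of size ≥ k; block sizes are [1, 1].

Jordan blocks: (-3, 1), (-2, 2), (6, 1), (6, 1)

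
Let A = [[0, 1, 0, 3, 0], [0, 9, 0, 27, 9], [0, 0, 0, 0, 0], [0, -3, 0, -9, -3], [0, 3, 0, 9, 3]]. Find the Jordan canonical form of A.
The characteristic polynomial is det(xI - A) = x^4(x - 3), so the eigenvalues are 0 (algebraic multiplicity 4), 3 (algebraic multiplicity 1).

For λ = 0: rank(A) = 2, rank(A^2) = 1. The eigenspace has dimension 5 - 2 = 3, so there are 3 Jordan blocks; the rank sequence gives block sizes [2, 1, 1].

For λ = 3: algebraic multiplicity 1 gives one 1×1 block.

Assembling the blocks gives the Jordan form J above.

J = [[0, 1, 0, 0, 0], [0, 0, 0, 0, 0], [0, 0, 0, 0, 0], [0, 0, 0, 0, 0], [0, 0, 0, 0, 3]]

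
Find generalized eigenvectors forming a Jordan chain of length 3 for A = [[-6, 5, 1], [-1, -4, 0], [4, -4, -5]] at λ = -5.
v_1 = [[-1, 0, 1]]^T, v_2 = [[2, 1, -4]]^T, v_3 = [[-1, -1, 4]]^T

We seek v_1 ∈ ker((A + 5I)^3) \ ker((A + 5I)^2), then set v_{i+1} = (A + 5I) v_i.

One such chain is v_1 = [[-1, 0, 1]]^T, v_2 = [[2, 1, -4]]^T, v_3 = [[-1, -1, 4]]^T. Check: (A + 5I) v_3 = [[0, 0, 0]]^T = 0.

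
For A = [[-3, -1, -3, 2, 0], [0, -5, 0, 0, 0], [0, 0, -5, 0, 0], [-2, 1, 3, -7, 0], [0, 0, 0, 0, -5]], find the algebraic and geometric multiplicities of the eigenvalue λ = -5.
algebraic multiplicity 5, geometric multiplicity 4

The characteristic polynomial is (x + 5)^5, so the factor x + 5 appears with exponent 5: the algebraic multiplicity is 5.

rank(A + 5I) = 1, so the eigenspace has dimension 5 - 1 = 4: the geometric multiplicity is 4.

Since 4 < 5, A is not diagonalizable.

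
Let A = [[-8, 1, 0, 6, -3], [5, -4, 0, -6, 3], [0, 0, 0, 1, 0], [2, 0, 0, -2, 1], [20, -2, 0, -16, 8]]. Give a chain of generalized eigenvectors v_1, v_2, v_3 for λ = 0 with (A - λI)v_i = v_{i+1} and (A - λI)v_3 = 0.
We seek v_1 ∈ ker(A^3) \ ker(A^2), then set v_{i+1} = A v_i.

One such chain is v_1 = [[-1, 1, -1, 0, 3]]^T, v_2 = [[0, 0, 0, 1, 2]]^T, v_3 = [[0, 0, 1, 0, 0]]^T. Check: A v_3 = [[0, 0, 0, 0, 0]]^T = 0.

v_1 = [[-1, 1, -1, 0, 3]]^T, v_2 = [[0, 0, 0, 1, 2]]^T, v_3 = [[0, 0, 1, 0, 0]]^T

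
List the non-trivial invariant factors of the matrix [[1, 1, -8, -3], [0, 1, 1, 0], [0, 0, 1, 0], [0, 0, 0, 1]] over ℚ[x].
x - 1, (x - 1)^3

The Jordan structure of A has elementary divisors (x - 1)^3, (x - 1). Arranging the block sizes at each eigenvalue in decreasing order and taking row products gives the invariant factors.

Invariant factors (smallest first, each dividing the next): x - 1, (x - 1)^3.

Check: the last factor (x - 1)^3 is the minimal polynomial, and the product (x - 1)^4 is the characteristic polynomial.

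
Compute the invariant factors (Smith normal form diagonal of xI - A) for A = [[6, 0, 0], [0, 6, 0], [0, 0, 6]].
The Jordan structure of A has elementary divisors (x - 6), (x - 6), (x - 6). Arranging the block sizes at each eigenvalue in decreasing order and taking row products gives the invariant factors.

Invariant factors (smallest first, each dividing the next): x - 6, x - 6, x - 6.

Check: the last factor x - 6 is the minimal polynomial, and the product (x - 6)^3 is the characteristic polynomial.

x - 6, x - 6, x - 6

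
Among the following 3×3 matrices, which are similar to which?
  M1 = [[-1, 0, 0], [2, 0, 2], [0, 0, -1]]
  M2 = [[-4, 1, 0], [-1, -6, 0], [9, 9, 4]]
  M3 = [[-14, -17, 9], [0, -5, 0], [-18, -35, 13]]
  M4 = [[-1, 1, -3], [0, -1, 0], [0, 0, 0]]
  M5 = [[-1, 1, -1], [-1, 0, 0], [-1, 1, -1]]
Characteristic polynomials: χ_{M1} = x(x + 1)^2, χ_{M2} = (x - 4)(x + 5)^2, χ_{M3} = (x - 4)(x + 5)^2, χ_{M4} = x(x + 1)^2, χ_{M5} = x(x + 1)^2.

{M1}: invariant factors x + 1, x(x + 1).

{M2, M3}: invariant factors (x - 4)(x + 5)^2.

{M4, M5}: invariant factors x(x + 1)^2.

Matrices are similar if and only if their invariant-factor lists agree; the partition into similarity classes is {M1}, {M2, M3}, {M4, M5}.

3 classes: {M1}, {M2, M3}, {M4, M5}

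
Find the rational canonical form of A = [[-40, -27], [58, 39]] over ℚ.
R = [[0, -6], [1, -1]]

The invariant factors of A (the non-unit diagonal entries of the Smith normal form of xI - A over ℚ[x]) are x^2 + x + 6, each dividing the next. The characteristic polynomial is their product, x^2 + x + 6.

The rational canonical form is the block-diagonal matrix of companion matrices C(f_i):
R = [[0, -6], [1, -1]].

Note the characteristic polynomial does not split into linear factors over ℚ, so A has no Jordan form over ℚ; the rational canonical form exists over any field.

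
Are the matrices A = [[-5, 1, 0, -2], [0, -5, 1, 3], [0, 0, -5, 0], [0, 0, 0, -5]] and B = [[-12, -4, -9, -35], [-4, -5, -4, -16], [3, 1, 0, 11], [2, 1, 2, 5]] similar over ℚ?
No.

trace(A) = -20 but trace(B) = -12. The trace is a similarity invariant, so A and B are not similar.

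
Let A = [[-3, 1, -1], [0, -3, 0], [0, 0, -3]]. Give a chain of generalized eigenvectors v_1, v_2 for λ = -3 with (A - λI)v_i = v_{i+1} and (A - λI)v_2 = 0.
We seek v_1 ∈ ker((A + 3I)^2) \ ker(A + 3I), then set v_{i+1} = (A + 3I) v_i.

One such chain is v_1 = [[0, 1, 0]]^T, v_2 = [[1, 0, 0]]^T. Check: (A + 3I) v_2 = [[0, 0, 0]]^T = 0.

v_1 = [[0, 1, 0]]^T, v_2 = [[1, 0, 0]]^T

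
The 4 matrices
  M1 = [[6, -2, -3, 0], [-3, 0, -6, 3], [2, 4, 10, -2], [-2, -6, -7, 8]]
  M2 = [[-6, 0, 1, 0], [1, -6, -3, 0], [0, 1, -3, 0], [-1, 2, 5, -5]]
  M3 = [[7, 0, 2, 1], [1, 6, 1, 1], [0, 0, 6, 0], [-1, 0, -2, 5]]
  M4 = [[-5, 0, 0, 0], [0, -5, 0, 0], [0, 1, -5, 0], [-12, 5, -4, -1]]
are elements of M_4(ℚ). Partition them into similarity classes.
Characteristic polynomials: χ_{M1} = (x - 6)^4, χ_{M2} = (x + 5)^4, χ_{M3} = (x - 6)^4, χ_{M4} = (x + 1)(x + 5)^3.

{M1, M3}: invariant factors (x - 6)^2, (x - 6)^2.

{M2}: invariant factors x + 5, (x + 5)^3.

{M4}: invariant factors x + 5, (x + 1)(x + 5)^2.

Matrices are similar if and only if their invariant-factor lists agree; the partition into similarity classes is {M1, M3}, {M2}, {M4}.

3 classes: {M1, M3}, {M2}, {M4}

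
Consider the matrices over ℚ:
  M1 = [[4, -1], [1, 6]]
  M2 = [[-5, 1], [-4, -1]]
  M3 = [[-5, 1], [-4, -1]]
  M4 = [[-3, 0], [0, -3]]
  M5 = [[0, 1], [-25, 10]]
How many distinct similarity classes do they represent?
3 classes: {M1, M5}, {M2, M3}, {M4}

Characteristic polynomials: χ_{M1} = (x - 5)^2, χ_{M2} = (x + 3)^2, χ_{M3} = (x + 3)^2, χ_{M4} = (x + 3)^2, χ_{M5} = (x - 5)^2.

{M1, M5}: invariant factors (x - 5)^2.

{M2, M3}: invariant factors (x + 3)^2.

{M4}: invariant factors x + 3, x + 3.

Matrices are similar if and only if their invariant-factor lists agree; the partition into similarity classes is {M1, M5}, {M2, M3}, {M4}.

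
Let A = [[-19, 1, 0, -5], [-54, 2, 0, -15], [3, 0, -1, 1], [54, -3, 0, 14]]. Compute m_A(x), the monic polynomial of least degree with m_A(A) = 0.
m_A(x) = (x + 1)^2

The characteristic polynomial factors as (x + 1)^4. The minimal polynomial is ∏(x - λ)^{k_λ} where k_λ is the size of the largest Jordan block at λ.

For λ = -1: rank(A + I) = 2, and the largest Jordan block has size 2 (the smallest k with rank((A + I)^k) = rank((A + I)^(k+1))).

So m_A(x) = (x + 1)^2.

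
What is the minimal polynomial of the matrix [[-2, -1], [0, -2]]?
The characteristic polynomial factors as (x + 2)^2. The minimal polynomial is ∏(x - λ)^{k_λ} where k_λ is the size of the largest Jordan block at λ.

For λ = -2: rank(A + 2I) = 1, and the largest Jordan block has size 2 (the smallest k with rank((A + 2I)^k) = rank((A + 2I)^(k+1))).

So m_A(x) = (x + 2)^2.

m_A(x) = (x + 2)^2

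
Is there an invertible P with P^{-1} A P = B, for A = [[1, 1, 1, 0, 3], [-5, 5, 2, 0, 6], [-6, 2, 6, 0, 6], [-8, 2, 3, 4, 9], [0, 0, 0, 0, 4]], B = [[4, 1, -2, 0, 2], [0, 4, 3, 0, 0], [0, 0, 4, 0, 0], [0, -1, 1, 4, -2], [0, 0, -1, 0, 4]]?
Two matrices over a field are similar if and only if they have the same invariant factors.

Both A and B have characteristic polynomial (x - 4)^5 and minimal polynomial (x - 4)^3. Computing further, both have invariant factors x - 4, x - 4, (x - 4)^3. Hence A and B are similar.

Yes.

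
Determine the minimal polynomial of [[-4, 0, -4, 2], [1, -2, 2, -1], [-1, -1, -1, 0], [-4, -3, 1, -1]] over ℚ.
The characteristic polynomial factors as (x + 2)^4. The minimal polynomial is ∏(x - λ)^{k_λ} where k_λ is the size of the largest Jordan block at λ.

For λ = -2: rank(A + 2I) = 2, and the largest Jordan block has size 3 (the smallest k with rank((A + 2I)^k) = rank((A + 2I)^(k+1))).

So m_A(x) = (x + 2)^3.

m_A(x) = (x + 2)^3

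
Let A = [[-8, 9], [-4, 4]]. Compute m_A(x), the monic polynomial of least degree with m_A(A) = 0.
The characteristic polynomial factors as (x + 2)^2. The minimal polynomial is ∏(x - λ)^{k_λ} where k_λ is the size of the largest Jordan block at λ.

For λ = -2: rank(A + 2I) = 1, and the largest Jordan block has size 2 (the smallest k with rank((A + 2I)^k) = rank((A + 2I)^(k+1))).

So m_A(x) = (x + 2)^2.

m_A(x) = (x + 2)^2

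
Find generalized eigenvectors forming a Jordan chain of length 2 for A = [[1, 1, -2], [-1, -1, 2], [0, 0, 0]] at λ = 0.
We seek v_1 ∈ ker(A^2) \ ker(A), then set v_{i+1} = A v_i.

One such chain is v_1 = [[0, 1, 0]]^T, v_2 = [[1, -1, 0]]^T. Check: A v_2 = [[0, 0, 0]]^T = 0.

v_1 = [[0, 1, 0]]^T, v_2 = [[1, -1, 0]]^T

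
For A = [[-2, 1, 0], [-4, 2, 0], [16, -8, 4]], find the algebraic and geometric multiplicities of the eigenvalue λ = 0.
The characteristic polynomial is x^2(x - 4), so the factor x appears with exponent 2: the algebraic multiplicity is 2.

rank(A) = 2, so the eigenspace has dimension 3 - 2 = 1: the geometric multiplicity is 1.

Since 1 < 2, A is not diagonalizable.

algebraic multiplicity 2, geometric multiplicity 1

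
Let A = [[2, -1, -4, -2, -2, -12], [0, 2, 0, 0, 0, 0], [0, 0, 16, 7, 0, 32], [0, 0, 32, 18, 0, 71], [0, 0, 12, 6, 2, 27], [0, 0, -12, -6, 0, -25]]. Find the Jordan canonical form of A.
The characteristic polynomial is det(xI - A) = (x - 5)(x - 2)^5, so the eigenvalues are 2 (algebraic multiplicity 5), 5 (algebraic multiplicity 1).

For λ = 2: rank(A - 2I) = 3, rank((A - 2I)^2) = 1. The eigenspace has dimension 6 - 3 = 3, so there are 3 Jordan blocks; the rank sequence gives block sizes [2, 2, 1].

For λ = 5: algebraic multiplicity 1 gives one 1×1 block.

Assembling the blocks gives the Jordan form J above.

J = [[2, 1, 0, 0, 0, 0], [0, 2, 0, 0, 0, 0], [0, 0, 2, 1, 0, 0], [0, 0, 0, 2, 0, 0], [0, 0, 0, 0, 2, 0], [0, 0, 0, 0, 0, 5]]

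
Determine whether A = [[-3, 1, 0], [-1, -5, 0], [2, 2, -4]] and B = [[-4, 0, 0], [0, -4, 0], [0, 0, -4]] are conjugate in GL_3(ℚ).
Both have characteristic polynomial (x + 4)^3, but the minimal polynomial of A is (x + 4)^2 while the minimal polynomial of B is x + 4. The minimal polynomial is a similarity invariant, so A and B are not similar.

No.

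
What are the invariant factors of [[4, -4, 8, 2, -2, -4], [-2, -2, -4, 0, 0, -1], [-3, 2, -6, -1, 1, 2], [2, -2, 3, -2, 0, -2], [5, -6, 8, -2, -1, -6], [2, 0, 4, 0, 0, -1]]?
The Jordan structure of A has elementary divisors (x + 2), (x + 2), (x + 1)^3, (x + 1). Arranging the block sizes at each eigenvalue in decreasing order and taking row products gives the invariant factors.

Invariant factors (smallest first, each dividing the next): (x + 1)(x + 2), (x + 1)^3(x + 2).

Check: the last factor (x + 1)^3(x + 2) is the minimal polynomial, and the product (x + 1)^4(x + 2)^2 is the characteristic polynomial.

(x + 1)(x + 2), (x + 1)^3(x + 2)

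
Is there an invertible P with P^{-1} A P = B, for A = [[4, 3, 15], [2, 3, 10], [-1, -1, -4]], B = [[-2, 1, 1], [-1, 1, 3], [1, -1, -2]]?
No.

trace(A) = 3 but trace(B) = -3. The trace is a similarity invariant, so A and B are not similar.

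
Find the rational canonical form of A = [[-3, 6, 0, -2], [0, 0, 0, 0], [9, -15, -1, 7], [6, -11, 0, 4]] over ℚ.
The invariant factors of A (the non-unit diagonal entries of the Smith normal form of xI - A over ℚ[x]) are x^2(x - 1)(x + 1), each dividing the next. The characteristic polynomial is their product, x^2(x - 1)(x + 1).

The rational canonical form is the block-diagonal matrix of companion matrices C(f_i):
R = [[0, 0, 0, 0], [1, 0, 0, 0], [0, 1, 0, 1], [0, 0, 1, 0]].

R = [[0, 0, 0, 0], [1, 0, 0, 0], [0, 1, 0, 1], [0, 0, 1, 0]]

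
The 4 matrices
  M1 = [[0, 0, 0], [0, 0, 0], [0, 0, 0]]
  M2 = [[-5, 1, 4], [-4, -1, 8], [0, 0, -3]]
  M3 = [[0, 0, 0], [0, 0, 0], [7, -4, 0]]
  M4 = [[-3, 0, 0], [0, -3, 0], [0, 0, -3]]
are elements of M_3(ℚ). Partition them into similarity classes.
4 classes: {M1}, {M2}, {M3}, {M4}

Characteristic polynomials: χ_{M1} = x^3, χ_{M2} = (x + 3)^3, χ_{M3} = x^3, χ_{M4} = (x + 3)^3.

{M1}: invariant factors x, x, x.

{M2}: invariant factors x + 3, (x + 3)^2.

{M3}: invariant factors x, x^2.

{M4}: invariant factors x + 3, x + 3, x + 3.

Matrices are similar if and only if their invariant-factor lists agree; the partition into similarity classes is {M1}, {M2}, {M3}, {M4}.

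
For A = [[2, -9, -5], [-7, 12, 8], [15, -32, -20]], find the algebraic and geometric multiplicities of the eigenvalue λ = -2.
The characteristic polynomial is (x + 2)^3, so the factor x + 2 appears with exponent 3: the algebraic multiplicity is 3.

rank(A + 2I) = 2, so the eigenspace has dimension 3 - 2 = 1: the geometric multiplicity is 1.

Since 1 < 3, A is not diagonalizable.

algebraic multiplicity 3, geometric multiplicity 1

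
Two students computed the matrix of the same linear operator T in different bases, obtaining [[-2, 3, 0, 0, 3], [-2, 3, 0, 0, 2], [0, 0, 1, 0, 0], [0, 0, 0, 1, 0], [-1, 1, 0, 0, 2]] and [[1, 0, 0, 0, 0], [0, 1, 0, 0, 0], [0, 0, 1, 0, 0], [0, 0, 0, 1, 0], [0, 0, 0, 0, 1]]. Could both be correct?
No.

Both have characteristic polynomial (x - 1)^5, but the minimal polynomial of A is (x - 1)^2 while the minimal polynomial of B is x - 1. The minimal polynomial is a similarity invariant, so A and B are not similar.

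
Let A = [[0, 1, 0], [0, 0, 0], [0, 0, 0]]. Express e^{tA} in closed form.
e^{tA} = [[1, t, 0], [0, 1, 0], [0, 0, 1]]

A has Jordan form J = [[0, 1, 0], [0, 0, 0], [0, 0, 0]] with A = PJP^{-1}, so e^{tA} = P e^{tJ} P^{-1}.

For a Jordan block J_k(λ), e^{tJ_k(λ)} = e^{λt} · (I + tN + t^2 N^2/2! + ... + t^{k-1} N^{k-1}/(k-1)!) where N is the nilpotent superdiagonal part.

Assembling the blocks and conjugating back gives the entries of e^{tA} as shown above.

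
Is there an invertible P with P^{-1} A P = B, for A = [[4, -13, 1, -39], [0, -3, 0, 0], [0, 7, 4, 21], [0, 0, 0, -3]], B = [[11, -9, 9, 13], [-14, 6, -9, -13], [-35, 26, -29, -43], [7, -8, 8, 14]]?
Yes.

Two matrices over a field are similar if and only if they have the same invariant factors.

Both A and B have characteristic polynomial (x - 4)^2(x + 3)^2 and minimal polynomial (x - 4)^2(x + 3). Computing further, both have invariant factors x + 3, (x - 4)^2(x + 3). Hence A and B are similar.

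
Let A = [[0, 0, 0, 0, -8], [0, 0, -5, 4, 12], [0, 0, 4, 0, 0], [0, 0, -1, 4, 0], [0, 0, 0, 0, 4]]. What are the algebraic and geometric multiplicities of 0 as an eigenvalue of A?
The characteristic polynomial is x^2(x - 4)^3, so the factor x appears with exponent 2: the algebraic multiplicity is 2.

rank(A) = 3, so the eigenspace has dimension 5 - 3 = 2: the geometric multiplicity is 2.

algebraic multiplicity 2, geometric multiplicity 2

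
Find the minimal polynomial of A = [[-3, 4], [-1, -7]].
The characteristic polynomial factors as (x + 5)^2. The minimal polynomial is ∏(x - λ)^{k_λ} where k_λ is the size of the largest Jordan block at λ.

For λ = -5: rank(A + 5I) = 1, and the largest Jordan block has size 2 (the smallest k with rank((A + 5I)^k) = rank((A + 5I)^(k+1))).

So m_A(x) = (x + 5)^2.

m_A(x) = (x + 5)^2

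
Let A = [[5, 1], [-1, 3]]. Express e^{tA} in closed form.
e^{tA} = [[(t + 1)*e^{4*t}, t*e^{4*t}], [-t*e^{4*t}, (1 - t)*e^{4*t}]]

A has Jordan form J = [[4, 1], [0, 4]] with A = PJP^{-1}, so e^{tA} = P e^{tJ} P^{-1}.

For a Jordan block J_k(λ), e^{tJ_k(λ)} = e^{λt} · (I + tN + t^2 N^2/2! + ... + t^{k-1} N^{k-1}/(k-1)!) where N is the nilpotent superdiagonal part.

Assembling the blocks and conjugating back gives the entries of e^{tA} as shown above.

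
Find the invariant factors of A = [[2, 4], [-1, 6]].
(x - 4)^2

The Jordan structure of A has elementary divisors (x - 4)^2. Arranging the block sizes at each eigenvalue in decreasing order and taking row products gives the invariant factors.

Invariant factors (smallest first, each dividing the next): (x - 4)^2.

Check: the last factor (x - 4)^2 is the minimal polynomial, and the product (x - 4)^2 is the characteristic polynomial.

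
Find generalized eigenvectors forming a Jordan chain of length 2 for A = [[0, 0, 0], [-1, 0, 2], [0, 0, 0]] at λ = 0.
v_1 = [[1, 1, 0]]^T, v_2 = [[0, -1, 0]]^T

We seek v_1 ∈ ker(A^2) \ ker(A), then set v_{i+1} = A v_i.

One such chain is v_1 = [[1, 1, 0]]^T, v_2 = [[0, -1, 0]]^T. Check: A v_2 = [[0, 0, 0]]^T = 0.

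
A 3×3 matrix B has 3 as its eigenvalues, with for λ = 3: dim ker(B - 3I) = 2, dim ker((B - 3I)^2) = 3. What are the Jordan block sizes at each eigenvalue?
Jordan blocks: (3, 2), (3, 1)

λ = 3: successive nullity increments [2, 1] count blocks of size ≥ k; block sizes are [2, 1].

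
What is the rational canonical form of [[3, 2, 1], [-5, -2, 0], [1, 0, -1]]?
The invariant factors of A (the non-unit diagonal entries of the Smith normal form of xI - A over ℚ[x]) are x^3 + 2x + 2, each dividing the next. The characteristic polynomial is their product, x^3 + 2x + 2.

The rational canonical form is the block-diagonal matrix of companion matrices C(f_i):
R = [[0, 0, -2], [1, 0, -2], [0, 1, 0]].

Note the characteristic polynomial does not split into linear factors over ℚ, so A has no Jordan form over ℚ; the rational canonical form exists over any field.

R = [[0, 0, -2], [1, 0, -2], [0, 1, 0]]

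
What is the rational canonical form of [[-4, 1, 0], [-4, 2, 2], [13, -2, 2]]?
R = [[0, 0, 2], [1, 0, 4], [0, 1, 0]]

The invariant factors of A (the non-unit diagonal entries of the Smith normal form of xI - A over ℚ[x]) are x^3 - 4x - 2, each dividing the next. The characteristic polynomial is their product, x^3 - 4x - 2.

The rational canonical form is the block-diagonal matrix of companion matrices C(f_i):
R = [[0, 0, 2], [1, 0, 4], [0, 1, 0]].

Note the characteristic polynomial does not split into linear factors over ℚ, so A has no Jordan form over ℚ; the rational canonical form exists over any field.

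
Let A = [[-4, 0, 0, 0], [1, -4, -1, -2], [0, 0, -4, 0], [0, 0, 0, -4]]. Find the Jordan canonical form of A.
The characteristic polynomial is det(xI - A) = (x + 4)^4, so the eigenvalues are -4 (algebraic multiplicity 4).

For λ = -4: rank(A + 4I) = 1, rank((A + 4I)^2) = 0. The eigenspace has dimension 4 - 1 = 3, so there are 3 Jordan blocks; the rank sequence gives block sizes [2, 1, 1].

Assembling the blocks gives the Jordan form J above.

J = [[-4, 1, 0, 0], [0, -4, 0, 0], [0, 0, -4, 0], [0, 0, 0, -4]]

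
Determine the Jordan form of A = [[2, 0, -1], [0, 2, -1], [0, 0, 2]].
The characteristic polynomial is det(xI - A) = (x - 2)^3, so the eigenvalues are 2 (algebraic multiplicity 3).

For λ = 2: rank(A - 2I) = 1, rank((A - 2I)^2) = 0. The eigenspace has dimension 3 - 1 = 2, so there are 2 Jordan blocks; the rank sequence gives block sizes [2, 1].

Assembling the blocks gives the Jordan form J above.

J = [[2, 1, 0], [0, 2, 0], [0, 0, 2]]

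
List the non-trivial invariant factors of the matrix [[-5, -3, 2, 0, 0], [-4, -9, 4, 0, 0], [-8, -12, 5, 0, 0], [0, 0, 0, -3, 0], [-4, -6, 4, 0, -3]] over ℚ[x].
The Jordan structure of A has elementary divisors (x + 3)^2, (x + 3), (x + 3), (x + 3). Arranging the block sizes at each eigenvalue in decreasing order and taking row products gives the invariant factors.

Invariant factors (smallest first, each dividing the next): x + 3, x + 3, x + 3, (x + 3)^2.

Check: the last factor (x + 3)^2 is the minimal polynomial, and the product (x + 3)^5 is the characteristic polynomial.

x + 3, x + 3, x + 3, (x + 3)^2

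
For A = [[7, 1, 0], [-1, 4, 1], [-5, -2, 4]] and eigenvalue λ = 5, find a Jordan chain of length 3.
v_1 = [[0, 0, 1]]^T, v_2 = [[0, 1, -1]]^T, v_3 = [[1, -2, -1]]^T

We seek v_1 ∈ ker((A - 5I)^3) \ ker((A - 5I)^2), then set v_{i+1} = (A - 5I) v_i.

One such chain is v_1 = [[0, 0, 1]]^T, v_2 = [[0, 1, -1]]^T, v_3 = [[1, -2, -1]]^T. Check: (A - 5I) v_3 = [[0, 0, 0]]^T = 0.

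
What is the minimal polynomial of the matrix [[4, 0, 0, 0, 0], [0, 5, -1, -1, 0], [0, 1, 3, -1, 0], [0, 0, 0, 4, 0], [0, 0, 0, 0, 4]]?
The characteristic polynomial factors as (x - 4)^5. The minimal polynomial is ∏(x - λ)^{k_λ} where k_λ is the size of the largest Jordan block at λ.

For λ = 4: rank(A - 4I) = 1, and the largest Jordan block has size 2 (the smallest k with rank((A - 4I)^k) = rank((A - 4I)^(k+1))).

So m_A(x) = (x - 4)^2.

m_A(x) = (x - 4)^2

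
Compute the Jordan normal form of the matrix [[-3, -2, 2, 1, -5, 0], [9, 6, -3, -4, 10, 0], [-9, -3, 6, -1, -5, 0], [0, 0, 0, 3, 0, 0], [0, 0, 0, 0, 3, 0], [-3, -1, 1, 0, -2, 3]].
J = [[3, 1, 0, 0, 0, 0], [0, 3, 0, 0, 0, 0], [0, 0, 3, 1, 0, 0], [0, 0, 0, 3, 0, 0], [0, 0, 0, 0, 3, 0], [0, 0, 0, 0, 0, 3]]

The characteristic polynomial is det(xI - A) = (x - 3)^6, so the eigenvalues are 3 (algebraic multiplicity 6).

For λ = 3: rank(A - 3I) = 2, rank((A - 3I)^2) = 0. The eigenspace has dimension 6 - 2 = 4, so there are 4 Jordan blocks; the rank sequence gives block sizes [2, 2, 1, 1].

Assembling the blocks gives the Jordan form J above.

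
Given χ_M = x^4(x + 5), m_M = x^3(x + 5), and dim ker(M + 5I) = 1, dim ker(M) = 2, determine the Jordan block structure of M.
Jordan blocks: (-5, 1), (0, 3), (0, 1)

λ = -5: algebraic multiplicity 1 (exponent in χ_M), largest block size 1 (exponent in m_M), 1 block (geometric multiplicity). This forces block sizes [1].
λ = 0: algebraic multiplicity 4 (exponent in χ_M), largest block size 3 (exponent in m_M), 2 blocks (geometric multiplicity). These force block sizes [3, 1].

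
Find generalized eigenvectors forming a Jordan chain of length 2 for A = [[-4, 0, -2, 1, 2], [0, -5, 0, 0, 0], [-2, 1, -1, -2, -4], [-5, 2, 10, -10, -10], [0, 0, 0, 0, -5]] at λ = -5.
v_1 = [[-2, 1, 0, -2, 2]]^T, v_2 = [[0, 0, 1, 2, 0]]^T

We seek v_1 ∈ ker((A + 5I)^2) \ ker(A + 5I), then set v_{i+1} = (A + 5I) v_i.

One such chain is v_1 = [[-2, 1, 0, -2, 2]]^T, v_2 = [[0, 0, 1, 2, 0]]^T. Check: (A + 5I) v_2 = [[0, 0, 0, 0, 0]]^T = 0.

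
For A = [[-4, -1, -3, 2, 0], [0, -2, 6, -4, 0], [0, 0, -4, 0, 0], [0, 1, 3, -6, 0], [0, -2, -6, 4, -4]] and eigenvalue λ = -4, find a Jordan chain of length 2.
We seek v_1 ∈ ker((A + 4I)^2) \ ker(A + 4I), then set v_{i+1} = (A + 4I) v_i.

One such chain is v_1 = [[-2, 3, 0, 1, -6]]^T, v_2 = [[-1, 2, 0, 1, -2]]^T. Check: (A + 4I) v_2 = [[0, 0, 0, 0, 0]]^T = 0.

v_1 = [[-2, 3, 0, 1, -6]]^T, v_2 = [[-1, 2, 0, 1, -2]]^T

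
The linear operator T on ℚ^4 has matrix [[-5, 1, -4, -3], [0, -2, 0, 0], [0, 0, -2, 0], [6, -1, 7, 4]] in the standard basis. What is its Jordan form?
J = [[-2, 1, 0, 0], [0, -2, 0, 0], [0, 0, -2, 0], [0, 0, 0, 1]]

The characteristic polynomial is det(xI - A) = (x - 1)(x + 2)^3, so the eigenvalues are -2 (algebraic multiplicity 3), 1 (algebraic multiplicity 1).

For λ = -2: rank(A + 2I) = 2, rank((A + 2I)^2) = 1. The eigenspace has dimension 4 - 2 = 2, so there are 2 Jordan blocks; the rank sequence gives block sizes [2, 1].

For λ = 1: algebraic multiplicity 1 gives one 1×1 block.

Assembling the blocks gives the Jordan form J above.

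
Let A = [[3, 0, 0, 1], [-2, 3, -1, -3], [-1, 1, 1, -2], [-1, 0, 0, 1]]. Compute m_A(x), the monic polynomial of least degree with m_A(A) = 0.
The characteristic polynomial factors as (x - 2)^4. The minimal polynomial is ∏(x - λ)^{k_λ} where k_λ is the size of the largest Jordan block at λ.

For λ = 2: rank(A - 2I) = 2, and the largest Jordan block has size 2 (the smallest k with rank((A - 2I)^k) = rank((A - 2I)^(k+1))).

So m_A(x) = (x - 2)^2.

m_A(x) = (x - 2)^2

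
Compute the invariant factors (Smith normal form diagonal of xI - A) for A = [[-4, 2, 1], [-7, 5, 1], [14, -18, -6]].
The Jordan structure of A has elementary divisors (x + 4)^2, (x - 3). Arranging the block sizes at each eigenvalue in decreasing order and taking row products gives the invariant factors.

Invariant factors (smallest first, each dividing the next): (x - 3)(x + 4)^2.

Check: the last factor (x - 3)(x + 4)^2 is the minimal polynomial, and the product (x - 3)(x + 4)^2 is the characteristic polynomial.

(x - 3)(x + 4)^2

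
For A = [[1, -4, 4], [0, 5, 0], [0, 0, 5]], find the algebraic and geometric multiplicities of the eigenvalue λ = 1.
The characteristic polynomial is (x - 5)^2(x - 1), so the factor x - 1 appears with exponent 1: the algebraic multiplicity is 1.

rank(A - I) = 2, so the eigenspace has dimension 3 - 2 = 1: the geometric multiplicity is 1.

algebraic multiplicity 1, geometric multiplicity 1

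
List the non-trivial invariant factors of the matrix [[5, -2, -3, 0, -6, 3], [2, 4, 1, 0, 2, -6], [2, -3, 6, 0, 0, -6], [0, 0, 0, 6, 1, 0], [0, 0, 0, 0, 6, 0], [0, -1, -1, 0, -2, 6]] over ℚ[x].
x - 6, (x - 6)^2(x - 5)^3

The Jordan structure of A has elementary divisors (x - 5)^3, (x - 6)^2, (x - 6). Arranging the block sizes at each eigenvalue in decreasing order and taking row products gives the invariant factors.

Invariant factors (smallest first, each dividing the next): x - 6, (x - 6)^2(x - 5)^3.

Check: the last factor (x - 6)^2(x - 5)^3 is the minimal polynomial, and the product (x - 6)^3(x - 5)^3 is the characteristic polynomial.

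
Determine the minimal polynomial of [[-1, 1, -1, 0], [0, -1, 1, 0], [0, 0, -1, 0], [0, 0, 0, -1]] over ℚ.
The characteristic polynomial factors as (x + 1)^4. The minimal polynomial is ∏(x - λ)^{k_λ} where k_λ is the size of the largest Jordan block at λ.

For λ = -1: rank(A + I) = 2, and the largest Jordan block has size 3 (the smallest k with rank((A + I)^k) = rank((A + I)^(k+1))).

So m_A(x) = (x + 1)^3.

m_A(x) = (x + 1)^3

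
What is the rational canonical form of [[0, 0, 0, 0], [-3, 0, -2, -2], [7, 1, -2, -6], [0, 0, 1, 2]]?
The invariant factors of A (the non-unit diagonal entries of the Smith normal form of xI - A over ℚ[x]) are x(x^3 + 4x - 2), each dividing the next. The characteristic polynomial is their product, x(x^3 + 4x - 2).

The rational canonical form is the block-diagonal matrix of companion matrices C(f_i):
R = [[0, 0, 0, 0], [1, 0, 0, 2], [0, 1, 0, -4], [0, 0, 1, 0]].

Note the characteristic polynomial does not split into linear factors over ℚ, so A has no Jordan form over ℚ; the rational canonical form exists over any field.

R = [[0, 0, 0, 0], [1, 0, 0, 2], [0, 1, 0, -4], [0, 0, 1, 0]]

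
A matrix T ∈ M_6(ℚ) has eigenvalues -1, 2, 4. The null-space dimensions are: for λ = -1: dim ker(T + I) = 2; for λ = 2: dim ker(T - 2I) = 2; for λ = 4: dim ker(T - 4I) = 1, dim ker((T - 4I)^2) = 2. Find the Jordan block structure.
Jordan blocks: (-1, 1), (-1, 1), (2, 1), (2, 1), (4, 2)

λ = -1: successive nullity increments [2] count blocks of size ≥ k; block sizes are [1, 1].
λ = 2: successive nullity increments [2] count blocks of size ≥ k; block sizes are [1, 1].
λ = 4: successive nullity increments [1, 1] count blocks of size ≥ k; block sizes are [2].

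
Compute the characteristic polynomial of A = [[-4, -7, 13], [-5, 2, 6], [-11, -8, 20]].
xI - A = [[x + 4, 7, -13], [5, x - 2, -6], [11, 8, x - 20]].

Expanding det(xI - A) along the first row:
det(xI - A) = + (x + 4)·det([[x - 2, -6], [8, x - 20]]) - (7)·det([[5, -6], [11, x - 20]]) + (-13)·det([[5, x - 2], [11, 8]]).

Evaluating gives χ_A(x) = x^3 - 18x^2 + 108x - 216 = (x - 6)^3.

χ_A(x) = (x - 6)^3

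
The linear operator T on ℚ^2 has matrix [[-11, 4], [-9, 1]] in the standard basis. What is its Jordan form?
J = [[-5, 1], [0, -5]]

The characteristic polynomial is det(xI - A) = (x + 5)^2, so the eigenvalues are -5 (algebraic multiplicity 2).

For λ = -5: rank(A + 5I) = 1, rank((A + 5I)^2) = 0. The eigenspace has dimension 2 - 1 = 1, so there is 1 Jordan block; the rank sequence gives block sizes [2].

Assembling the blocks gives the Jordan form J above.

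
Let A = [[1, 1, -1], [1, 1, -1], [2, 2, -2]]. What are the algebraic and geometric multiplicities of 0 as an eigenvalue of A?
algebraic multiplicity 3, geometric multiplicity 2

The characteristic polynomial is x^3, so the factor x appears with exponent 3: the algebraic multiplicity is 3.

rank(A) = 1, so the eigenspace has dimension 3 - 1 = 2: the geometric multiplicity is 2.

Since 2 < 3, A is not diagonalizable.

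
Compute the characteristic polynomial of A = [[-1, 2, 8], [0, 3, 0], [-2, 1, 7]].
xI - A = [[x + 1, -2, -8], [0, x - 3, 0], [2, -1, x - 7]].

Expanding det(xI - A) along the first row:
det(xI - A) = + (x + 1)·det([[x - 3, 0], [-1, x - 7]]) - (-2)·det([[0, 0], [2, x - 7]]) + (-8)·det([[0, x - 3], [2, -1]]).

Evaluating gives χ_A(x) = x^3 - 9x^2 + 27x - 27 = (x - 3)^3.

χ_A(x) = (x - 3)^3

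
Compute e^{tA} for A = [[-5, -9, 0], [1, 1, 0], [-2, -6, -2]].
A has Jordan form J = [[-2, 1, 0], [0, -2, 0], [0, 0, -2]] with A = PJP^{-1}, so e^{tA} = P e^{tJ} P^{-1}.

For a Jordan block J_k(λ), e^{tJ_k(λ)} = e^{λt} · (I + tN + t^2 N^2/2! + ... + t^{k-1} N^{k-1}/(k-1)!) where N is the nilpotent superdiagonal part.

Assembling the blocks and conjugating back gives the entries of e^{tA} as shown above.

e^{tA} = [[(1 - 3*t)*e^{-2*t}, -9*t*e^{-2*t}, 0], [t*e^{-2*t}, (3*t + 1)*e^{-2*t}, 0], [-2*t*e^{-2*t}, -6*t*e^{-2*t}, e^{-2*t}]]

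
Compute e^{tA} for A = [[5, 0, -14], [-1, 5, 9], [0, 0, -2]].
e^{tA} = [[e^{5*t}, 0, 2*(1 - e^{7*t})*e^{-2*t}], [-t*e^{5*t}, e^{5*t}, ((2*t + 1)*e^{7*t} - 1)*e^{-2*t}], [0, 0, e^{-2*t}]]

A has Jordan form J = [[-2, 0, 0], [0, 5, 1], [0, 0, 5]] with A = PJP^{-1}, so e^{tA} = P e^{tJ} P^{-1}.

For a Jordan block J_k(λ), e^{tJ_k(λ)} = e^{λt} · (I + tN + t^2 N^2/2! + ... + t^{k-1} N^{k-1}/(k-1)!) where N is the nilpotent superdiagonal part.

Assembling the blocks and conjugating back gives the entries of e^{tA} as shown above.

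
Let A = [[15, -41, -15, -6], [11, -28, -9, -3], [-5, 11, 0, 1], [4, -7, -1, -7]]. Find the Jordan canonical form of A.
The characteristic polynomial is det(xI - A) = (x + 5)^4, so the eigenvalues are -5 (algebraic multiplicity 4).

For λ = -5: rank(A + 5I) = 2, rank((A + 5I)^2) = 0. The eigenspace has dimension 4 - 2 = 2, so there are 2 Jordan blocks; the rank sequence gives block sizes [2, 2].

Assembling the blocks gives the Jordan form J above.

J = [[-5, 1, 0, 0], [0, -5, 0, 0], [0, 0, -5, 1], [0, 0, 0, -5]]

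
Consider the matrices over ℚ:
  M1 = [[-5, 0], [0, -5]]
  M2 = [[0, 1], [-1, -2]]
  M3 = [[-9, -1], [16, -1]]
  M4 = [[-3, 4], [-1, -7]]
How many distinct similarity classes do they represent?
Characteristic polynomials: χ_{M1} = (x + 5)^2, χ_{M2} = (x + 1)^2, χ_{M3} = (x + 5)^2, χ_{M4} = (x + 5)^2.

{M1}: invariant factors x + 5, x + 5.

{M2}: invariant factors (x + 1)^2.

{M3, M4}: invariant factors (x + 5)^2.

Matrices are similar if and only if their invariant-factor lists agree; the partition into similarity classes is {M1}, {M2}, {M3, M4}.

3 classes: {M1}, {M2}, {M3, M4}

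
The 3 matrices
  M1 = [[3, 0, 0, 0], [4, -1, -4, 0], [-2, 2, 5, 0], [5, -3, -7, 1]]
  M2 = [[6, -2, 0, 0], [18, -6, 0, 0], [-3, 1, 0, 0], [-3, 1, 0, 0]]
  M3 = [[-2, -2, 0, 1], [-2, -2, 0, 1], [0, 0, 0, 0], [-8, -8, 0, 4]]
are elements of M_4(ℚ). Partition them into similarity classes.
Characteristic polynomials: χ_{M1} = (x - 3)^2(x - 1)^2, χ_{M2} = x^4, χ_{M3} = x^4.

{M1}: invariant factors x - 3, (x - 3)(x - 1)^2.

{M2, M3}: invariant factors x, x, x^2.

Matrices are similar if and only if their invariant-factor lists agree; the partition into similarity classes is {M1}, {M2, M3}.

2 classes: {M1}, {M2, M3}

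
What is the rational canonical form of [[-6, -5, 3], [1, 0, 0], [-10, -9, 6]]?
R = [[0, 0, 3], [1, 0, 1], [0, 1, 0]]

The invariant factors of A (the non-unit diagonal entries of the Smith normal form of xI - A over ℚ[x]) are x^3 - x - 3, each dividing the next. The characteristic polynomial is their product, x^3 - x - 3.

The rational canonical form is the block-diagonal matrix of companion matrices C(f_i):
R = [[0, 0, 3], [1, 0, 1], [0, 1, 0]].

Note the characteristic polynomial does not split into linear factors over ℚ, so A has no Jordan form over ℚ; the rational canonical form exists over any field.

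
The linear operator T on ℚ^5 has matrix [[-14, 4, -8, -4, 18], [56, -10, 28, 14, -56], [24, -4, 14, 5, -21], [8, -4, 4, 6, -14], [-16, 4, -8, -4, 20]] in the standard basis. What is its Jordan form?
The characteristic polynomial is det(xI - A) = (x - 4)^3(x - 2)^2, so the eigenvalues are 2 (algebraic multiplicity 2), 4 (algebraic multiplicity 3).

For λ = 2: rank(A - 2I) = 3. The eigenspace has dimension 5 - 3 = 2, so there are 2 Jordan blocks; the rank sequence gives block sizes [1, 1].

For λ = 4: rank(A - 4I) = 3, rank((A - 4I)^2) = 2. The eigenspace has dimension 5 - 3 = 2, so there are 2 Jordan blocks; the rank sequence gives block sizes [2, 1].

Assembling the blocks gives the Jordan form J above.

J = [[2, 0, 0, 0, 0], [0, 2, 0, 0, 0], [0, 0, 4, 1, 0], [0, 0, 0, 4, 0], [0, 0, 0, 0, 4]]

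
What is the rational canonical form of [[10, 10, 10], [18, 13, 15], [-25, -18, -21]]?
R = [[0, 0, 10], [1, 0, 13], [0, 1, 2]]

The invariant factors of A (the non-unit diagonal entries of the Smith normal form of xI - A over ℚ[x]) are (x - 5)(x + 1)(x + 2), each dividing the next. The characteristic polynomial is their product, (x - 5)(x + 1)(x + 2).

The rational canonical form is the block-diagonal matrix of companion matrices C(f_i):
R = [[0, 0, 10], [1, 0, 13], [0, 1, 2]].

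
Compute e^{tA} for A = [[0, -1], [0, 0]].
A has Jordan form J = [[0, 1], [0, 0]] with A = PJP^{-1}, so e^{tA} = P e^{tJ} P^{-1}.

For a Jordan block J_k(λ), e^{tJ_k(λ)} = e^{λt} · (I + tN + t^2 N^2/2! + ... + t^{k-1} N^{k-1}/(k-1)!) where N is the nilpotent superdiagonal part.

Assembling the blocks and conjugating back gives the entries of e^{tA} as shown above.

e^{tA} = [[1, -t], [0, 1]]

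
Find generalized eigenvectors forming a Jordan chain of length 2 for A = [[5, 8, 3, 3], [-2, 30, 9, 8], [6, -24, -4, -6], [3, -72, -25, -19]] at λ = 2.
We seek v_1 ∈ ker((A - 2I)^2) \ ker(A - 2I), then set v_{i+1} = (A - 2I) v_i.

One such chain is v_1 = [[1, 1, 1, -4]]^T, v_2 = [[2, 3, 0, -10]]^T. Check: (A - 2I) v_2 = [[0, 0, 0, 0]]^T = 0.

v_1 = [[1, 1, 1, -4]]^T, v_2 = [[2, 3, 0, -10]]^T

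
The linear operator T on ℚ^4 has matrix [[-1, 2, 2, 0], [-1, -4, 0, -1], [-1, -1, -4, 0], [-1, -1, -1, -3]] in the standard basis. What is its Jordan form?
The characteristic polynomial is det(xI - A) = (x + 3)^4, so the eigenvalues are -3 (algebraic multiplicity 4).

For λ = -3: rank(A + 3I) = 2, rank((A + 3I)^2) = 1, rank((A + 3I)^3) = 0. The eigenspace has dimension 4 - 2 = 2, so there are 2 Jordan blocks; the rank sequence gives block sizes [3, 1].

Assembling the blocks gives the Jordan form J above.

J = [[-3, 1, 0, 0], [0, -3, 1, 0], [0, 0, -3, 0], [0, 0, 0, -3]]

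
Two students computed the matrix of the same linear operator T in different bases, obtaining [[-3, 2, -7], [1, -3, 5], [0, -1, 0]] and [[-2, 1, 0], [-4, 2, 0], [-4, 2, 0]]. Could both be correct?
No.

trace(A) = -6 but trace(B) = 0. The trace is a similarity invariant, so A and B are not similar.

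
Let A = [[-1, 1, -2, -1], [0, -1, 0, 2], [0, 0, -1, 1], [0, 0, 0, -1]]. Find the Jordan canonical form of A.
The characteristic polynomial is det(xI - A) = (x + 1)^4, so the eigenvalues are -1 (algebraic multiplicity 4).

For λ = -1: rank(A + I) = 2, rank((A + I)^2) = 0. The eigenspace has dimension 4 - 2 = 2, so there are 2 Jordan blocks; the rank sequence gives block sizes [2, 2].

Assembling the blocks gives the Jordan form J above.

J = [[-1, 1, 0, 0], [0, -1, 0, 0], [0, 0, -1, 1], [0, 0, 0, -1]]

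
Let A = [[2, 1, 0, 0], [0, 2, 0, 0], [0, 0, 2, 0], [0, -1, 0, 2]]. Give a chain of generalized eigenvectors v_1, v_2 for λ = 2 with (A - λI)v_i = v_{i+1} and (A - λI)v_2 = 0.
We seek v_1 ∈ ker((A - 2I)^2) \ ker(A - 2I), then set v_{i+1} = (A - 2I) v_i.

One such chain is v_1 = [[0, 1, 0, 0]]^T, v_2 = [[1, 0, 0, -1]]^T. Check: (A - 2I) v_2 = [[0, 0, 0, 0]]^T = 0.

v_1 = [[0, 1, 0, 0]]^T, v_2 = [[1, 0, 0, -1]]^T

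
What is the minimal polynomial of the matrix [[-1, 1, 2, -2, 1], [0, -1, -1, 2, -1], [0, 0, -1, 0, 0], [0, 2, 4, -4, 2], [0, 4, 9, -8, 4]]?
m_A(x) = x(x + 1)^2

The characteristic polynomial factors as x^2(x + 1)^3. The minimal polynomial is ∏(x - λ)^{k_λ} where k_λ is the size of the largest Jordan block at λ.

For λ = -1: rank(A + I) = 3, and the largest Jordan block has size 2 (the smallest k with rank((A + I)^k) = rank((A + I)^(k+1))).
For λ = 0: rank(A) = 3, and the largest Jordan block has size 1 (the smallest k with rank(A^k) = rank(A^(k+1))).

So m_A(x) = x(x + 1)^2.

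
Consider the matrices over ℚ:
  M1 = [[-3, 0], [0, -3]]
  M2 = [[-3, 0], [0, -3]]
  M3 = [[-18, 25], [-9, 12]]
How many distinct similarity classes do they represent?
Characteristic polynomials: χ_{M1} = (x + 3)^2, χ_{M2} = (x + 3)^2, χ_{M3} = (x + 3)^2.

{M1, M2}: invariant factors x + 3, x + 3.

{M3}: invariant factors (x + 3)^2.

Matrices are similar if and only if their invariant-factor lists agree; the partition into similarity classes is {M1, M2}, {M3}.

2 classes: {M1, M2}, {M3}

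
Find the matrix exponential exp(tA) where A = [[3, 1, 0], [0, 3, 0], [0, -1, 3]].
A has Jordan form J = [[3, 1, 0], [0, 3, 0], [0, 0, 3]] with A = PJP^{-1}, so e^{tA} = P e^{tJ} P^{-1}.

For a Jordan block J_k(λ), e^{tJ_k(λ)} = e^{λt} · (I + tN + t^2 N^2/2! + ... + t^{k-1} N^{k-1}/(k-1)!) where N is the nilpotent superdiagonal part.

Assembling the blocks and conjugating back gives the entries of e^{tA} as shown above.

e^{tA} = [[e^{3*t}, t*e^{3*t}, 0], [0, e^{3*t}, 0], [0, -t*e^{3*t}, e^{3*t}]]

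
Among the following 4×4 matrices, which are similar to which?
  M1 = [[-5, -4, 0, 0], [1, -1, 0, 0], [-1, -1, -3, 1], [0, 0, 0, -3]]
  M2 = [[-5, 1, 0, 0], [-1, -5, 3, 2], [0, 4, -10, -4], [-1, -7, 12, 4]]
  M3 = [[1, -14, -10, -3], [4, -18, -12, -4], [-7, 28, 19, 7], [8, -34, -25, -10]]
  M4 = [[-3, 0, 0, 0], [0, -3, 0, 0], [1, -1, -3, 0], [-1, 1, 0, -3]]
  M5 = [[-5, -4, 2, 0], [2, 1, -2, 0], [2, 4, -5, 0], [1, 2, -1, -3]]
Characteristic polynomials: χ_{M1} = (x + 3)^4, χ_{M2} = (x + 4)^4, χ_{M3} = (x + 2)^4, χ_{M4} = (x + 3)^4, χ_{M5} = (x + 3)^4.

{M1}: invariant factors x + 3, (x + 3)^3.

{M2}: invariant factors x + 4, (x + 4)^3.

{M3}: invariant factors x + 2, (x + 2)^3.

{M4, M5}: invariant factors x + 3, x + 3, (x + 3)^2.

Matrices are similar if and only if their invariant-factor lists agree; the partition into similarity classes is {M1}, {M2}, {M3}, {M4, M5}.

4 classes: {M1}, {M2}, {M3}, {M4, M5}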